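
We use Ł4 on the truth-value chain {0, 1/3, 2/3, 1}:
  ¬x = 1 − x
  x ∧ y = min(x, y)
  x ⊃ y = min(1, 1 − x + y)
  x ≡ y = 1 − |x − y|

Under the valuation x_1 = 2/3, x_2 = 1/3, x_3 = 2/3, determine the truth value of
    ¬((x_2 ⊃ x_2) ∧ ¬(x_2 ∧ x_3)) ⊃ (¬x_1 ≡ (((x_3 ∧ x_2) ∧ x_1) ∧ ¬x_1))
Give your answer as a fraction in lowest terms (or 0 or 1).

x_2 ⊃ x_2 = 1/3 ⊃ 1/3 = 1
x_2 ∧ x_3 = 1/3 ∧ 2/3 = 1/3
¬(x_2 ∧ x_3) = ¬1/3 = 2/3
(x_2 ⊃ x_2) ∧ ¬(x_2 ∧ x_3) = 1 ∧ 2/3 = 2/3
¬((x_2 ⊃ x_2) ∧ ¬(x_2 ∧ x_3)) = ¬2/3 = 1/3
¬x_1 = ¬2/3 = 1/3
x_3 ∧ x_2 = 2/3 ∧ 1/3 = 1/3
(x_3 ∧ x_2) ∧ x_1 = 1/3 ∧ 2/3 = 1/3
¬x_1 = ¬2/3 = 1/3
((x_3 ∧ x_2) ∧ x_1) ∧ ¬x_1 = 1/3 ∧ 1/3 = 1/3
¬x_1 ≡ (((x_3 ∧ x_2) ∧ x_1) ∧ ¬x_1) = 1/3 ≡ 1/3 = 1
¬((x_2 ⊃ x_2) ∧ ¬(x_2 ∧ x_3)) ⊃ (¬x_1 ≡ (((x_3 ∧ x_2) ∧ x_1) ∧ ¬x_1)) = 1/3 ⊃ 1 = 1

1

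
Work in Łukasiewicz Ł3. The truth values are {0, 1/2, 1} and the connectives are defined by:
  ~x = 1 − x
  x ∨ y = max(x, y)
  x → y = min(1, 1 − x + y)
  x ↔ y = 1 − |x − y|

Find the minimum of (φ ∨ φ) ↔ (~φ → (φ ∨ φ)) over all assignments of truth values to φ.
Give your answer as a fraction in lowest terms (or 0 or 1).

Take φ = 1/2:
φ ∨ φ = 1/2 ∨ 1/2 = 1/2
~φ = ~1/2 = 1/2
φ ∨ φ = 1/2 ∨ 1/2 = 1/2
~φ → (φ ∨ φ) = 1/2 → 1/2 = 1
(φ ∨ φ) ↔ (~φ → (φ ∨ φ)) = 1/2 ↔ 1 = 1/2
No assignment yields a value below 1/2, so this is the minimum.

1/2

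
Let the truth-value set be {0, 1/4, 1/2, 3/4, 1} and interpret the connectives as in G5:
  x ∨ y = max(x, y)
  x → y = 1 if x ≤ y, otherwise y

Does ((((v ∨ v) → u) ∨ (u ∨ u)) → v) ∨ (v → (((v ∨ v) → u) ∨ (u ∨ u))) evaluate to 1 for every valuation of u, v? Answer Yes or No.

At u = 0, v = 1/2, for instance:
v ∨ v = 1/2 ∨ 1/2 = 1/2
(v ∨ v) → u = 1/2 → 0 = 0
u ∨ u = 0 ∨ 0 = 0
((v ∨ v) → u) ∨ (u ∨ u) = 0 ∨ 0 = 0
(((v ∨ v) → u) ∨ (u ∨ u)) → v = 0 → 1/2 = 1
v → (((v ∨ v) → u) ∨ (u ∨ u)) = 1/2 → 0 = 0
((((v ∨ v) → u) ∨ (u ∨ u)) → v) ∨ (v → (((v ∨ v) → u) ∨ (u ∨ u))) = 1 ∨ 0 = 1
and checking the remaining 24 assignments likewise gives ≥ 1 in every case.

Yes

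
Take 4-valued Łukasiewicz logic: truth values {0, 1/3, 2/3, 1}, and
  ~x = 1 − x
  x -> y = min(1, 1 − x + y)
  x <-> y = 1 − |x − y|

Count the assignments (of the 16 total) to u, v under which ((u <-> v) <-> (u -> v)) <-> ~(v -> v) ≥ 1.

1

u = 0, v = 0 ↦ 0  <
u = 0, v = 1/3 ↦ 1/3  <
u = 0, v = 2/3 ↦ 2/3  <
u = 0, v = 1 ↦ 1  ≥
u = 1/3, v = 0 ↦ 0  <
u = 1/3, v = 1/3 ↦ 0  <
u = 1/3, v = 2/3 ↦ 1/3  <
u = 1/3, v = 1 ↦ 2/3  <
u = 2/3, v = 0 ↦ 0  <
u = 2/3, v = 1/3 ↦ 0  <
u = 2/3, v = 2/3 ↦ 0  <
u = 2/3, v = 1 ↦ 1/3  <
u = 1, v = 0 ↦ 0  <
u = 1, v = 1/3 ↦ 0  <
u = 1, v = 2/3 ↦ 0  <
u = 1, v = 1 ↦ 0  <
So 1 of the 16 assignments meets the threshold.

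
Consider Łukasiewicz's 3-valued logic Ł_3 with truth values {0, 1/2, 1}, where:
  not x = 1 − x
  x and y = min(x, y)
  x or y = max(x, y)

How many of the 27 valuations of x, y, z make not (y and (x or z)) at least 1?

value 1: 11 assignments (counts)
value 1/2: 11 assignments
value 0: 5 assignments
So 11 of the 27 assignments meet the threshold.

11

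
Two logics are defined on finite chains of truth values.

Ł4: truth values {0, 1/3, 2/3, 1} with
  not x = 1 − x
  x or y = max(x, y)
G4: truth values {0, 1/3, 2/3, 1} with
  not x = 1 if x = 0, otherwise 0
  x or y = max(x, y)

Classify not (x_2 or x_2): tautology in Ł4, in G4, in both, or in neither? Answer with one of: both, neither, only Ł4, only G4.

neither

In Ł4: at x_2 = 1/3 the value is 2/3 — not a tautology.
In G4: at x_2 = 1/3 the value is 0 — not a tautology.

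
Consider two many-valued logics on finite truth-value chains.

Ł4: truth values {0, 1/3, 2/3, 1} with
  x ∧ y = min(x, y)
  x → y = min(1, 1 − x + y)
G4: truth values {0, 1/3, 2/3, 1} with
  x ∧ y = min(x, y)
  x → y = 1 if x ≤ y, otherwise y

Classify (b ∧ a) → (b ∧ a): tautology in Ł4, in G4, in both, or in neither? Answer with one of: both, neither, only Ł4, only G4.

both

In Ł4: every assignment gives 1 — tautology.
In G4: every assignment gives 1 — tautology.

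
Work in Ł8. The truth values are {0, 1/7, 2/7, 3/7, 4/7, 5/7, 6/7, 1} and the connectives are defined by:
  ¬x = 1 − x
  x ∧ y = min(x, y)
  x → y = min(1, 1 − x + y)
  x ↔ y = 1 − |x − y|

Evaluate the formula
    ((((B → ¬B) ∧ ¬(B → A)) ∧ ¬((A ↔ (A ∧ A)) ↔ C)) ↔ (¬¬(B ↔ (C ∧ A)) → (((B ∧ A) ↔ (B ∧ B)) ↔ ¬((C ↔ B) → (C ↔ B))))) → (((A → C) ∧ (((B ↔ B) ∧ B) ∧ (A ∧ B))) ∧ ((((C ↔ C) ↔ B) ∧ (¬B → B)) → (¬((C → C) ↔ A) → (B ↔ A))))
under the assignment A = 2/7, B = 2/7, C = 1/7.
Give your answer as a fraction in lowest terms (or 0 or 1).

3/7

¬B = ¬2/7 = 5/7
B → ¬B = 2/7 → 5/7 = 1
B → A = 2/7 → 2/7 = 1
¬(B → A) = ¬1 = 0
(B → ¬B) ∧ ¬(B → A) = 1 ∧ 0 = 0
A ∧ A = 2/7 ∧ 2/7 = 2/7
A ↔ (A ∧ A) = 2/7 ↔ 2/7 = 1
(A ↔ (A ∧ A)) ↔ C = 1 ↔ 1/7 = 1/7
¬((A ↔ (A ∧ A)) ↔ C) = ¬1/7 = 6/7
((B → ¬B) ∧ ¬(B → A)) ∧ ¬((A ↔ (A ∧ A)) ↔ C) = 0 ∧ 6/7 = 0
C ∧ A = 1/7 ∧ 2/7 = 1/7
B ↔ (C ∧ A) = 2/7 ↔ 1/7 = 6/7
¬(B ↔ (C ∧ A)) = ¬6/7 = 1/7
¬¬(B ↔ (C ∧ A)) = ¬1/7 = 6/7
B ∧ A = 2/7 ∧ 2/7 = 2/7
B ∧ B = 2/7 ∧ 2/7 = 2/7
(B ∧ A) ↔ (B ∧ B) = 2/7 ↔ 2/7 = 1
C ↔ B = 1/7 ↔ 2/7 = 6/7
C ↔ B = 1/7 ↔ 2/7 = 6/7
(C ↔ B) → (C ↔ B) = 6/7 → 6/7 = 1
¬((C ↔ B) → (C ↔ B)) = ¬1 = 0
((B ∧ A) ↔ (B ∧ B)) ↔ ¬((C ↔ B) → (C ↔ B)) = 1 ↔ 0 = 0
¬¬(B ↔ (C ∧ A)) → (((B ∧ A) ↔ (B ∧ B)) ↔ ¬((C ↔ B) → (C ↔ B))) = 6/7 → 0 = 1/7
(((B → ¬B) ∧ ¬(B → A)) ∧ ¬((A ↔ (A ∧ A)) ↔ C)) ↔ (¬¬(B ↔ (C ∧ A)) → (((B ∧ A) ↔ (B ∧ B)) ↔ ¬((C ↔ B) → (C ↔ B)))) = 0 ↔ 1/7 = 6/7
A → C = 2/7 → 1/7 = 6/7
B ↔ B = 2/7 ↔ 2/7 = 1
(B ↔ B) ∧ B = 1 ∧ 2/7 = 2/7
A ∧ B = 2/7 ∧ 2/7 = 2/7
((B ↔ B) ∧ B) ∧ (A ∧ B) = 2/7 ∧ 2/7 = 2/7
(A → C) ∧ (((B ↔ B) ∧ B) ∧ (A ∧ B)) = 6/7 ∧ 2/7 = 2/7
C ↔ C = 1/7 ↔ 1/7 = 1
(C ↔ C) ↔ B = 1 ↔ 2/7 = 2/7
¬B = ¬2/7 = 5/7
¬B → B = 5/7 → 2/7 = 4/7
((C ↔ C) ↔ B) ∧ (¬B → B) = 2/7 ∧ 4/7 = 2/7
C → C = 1/7 → 1/7 = 1
(C → C) ↔ A = 1 ↔ 2/7 = 2/7
¬((C → C) ↔ A) = ¬2/7 = 5/7
B ↔ A = 2/7 ↔ 2/7 = 1
¬((C → C) ↔ A) → (B ↔ A) = 5/7 → 1 = 1
(((C ↔ C) ↔ B) ∧ (¬B → B)) → (¬((C → C) ↔ A) → (B ↔ A)) = 2/7 → 1 = 1
((A → C) ∧ (((B ↔ B) ∧ B) ∧ (A ∧ B))) ∧ ((((C ↔ C) ↔ B) ∧ (¬B → B)) → (¬((C → C) ↔ A) → (B ↔ A))) = 2/7 ∧ 1 = 2/7
((((B → ¬B) ∧ ¬(B → A)) ∧ ¬((A ↔ (A ∧ A)) ↔ C)) ↔ (¬¬(B ↔ (C ∧ A)) → (((B ∧ A) ↔ (B ∧ B)) ↔ ¬((C ↔ B) → (C ↔ B))))) → (((A → C) ∧ (((B ↔ B) ∧ B) ∧ (A ∧ B))) ∧ ((((C ↔ C) ↔ B) ∧ (¬B → B)) → (¬((C → C) ↔ A) → (B ↔ A)))) = 6/7 → 2/7 = 3/7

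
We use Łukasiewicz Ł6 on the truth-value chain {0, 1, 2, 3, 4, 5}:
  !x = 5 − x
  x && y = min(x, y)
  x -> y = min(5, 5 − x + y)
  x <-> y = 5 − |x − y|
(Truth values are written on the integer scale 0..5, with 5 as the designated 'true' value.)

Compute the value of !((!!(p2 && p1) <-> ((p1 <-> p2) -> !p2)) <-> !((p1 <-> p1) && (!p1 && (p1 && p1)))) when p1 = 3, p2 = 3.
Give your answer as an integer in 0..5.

p2 && p1 = 3 && 3 = 3
!(p2 && p1) = !3 = 2
!!(p2 && p1) = !2 = 3
p1 <-> p2 = 3 <-> 3 = 5
!p2 = !3 = 2
(p1 <-> p2) -> !p2 = 5 -> 2 = 2
!!(p2 && p1) <-> ((p1 <-> p2) -> !p2) = 3 <-> 2 = 4
p1 <-> p1 = 3 <-> 3 = 5
!p1 = !3 = 2
p1 && p1 = 3 && 3 = 3
!p1 && (p1 && p1) = 2 && 3 = 2
(p1 <-> p1) && (!p1 && (p1 && p1)) = 5 && 2 = 2
!((p1 <-> p1) && (!p1 && (p1 && p1))) = !2 = 3
(!!(p2 && p1) <-> ((p1 <-> p2) -> !p2)) <-> !((p1 <-> p1) && (!p1 && (p1 && p1))) = 4 <-> 3 = 4
!((!!(p2 && p1) <-> ((p1 <-> p2) -> !p2)) <-> !((p1 <-> p1) && (!p1 && (p1 && p1)))) = !4 = 1

1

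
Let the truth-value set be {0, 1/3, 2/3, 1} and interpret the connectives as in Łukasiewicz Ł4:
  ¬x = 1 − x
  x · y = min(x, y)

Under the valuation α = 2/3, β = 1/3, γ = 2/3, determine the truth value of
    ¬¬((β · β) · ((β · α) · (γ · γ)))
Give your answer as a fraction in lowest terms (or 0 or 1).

1/3

β · β = 1/3 · 1/3 = 1/3
β · α = 1/3 · 2/3 = 1/3
γ · γ = 2/3 · 2/3 = 2/3
(β · α) · (γ · γ) = 1/3 · 2/3 = 1/3
(β · β) · ((β · α) · (γ · γ)) = 1/3 · 1/3 = 1/3
¬((β · β) · ((β · α) · (γ · γ))) = ¬1/3 = 2/3
¬¬((β · β) · ((β · α) · (γ · γ))) = ¬2/3 = 1/3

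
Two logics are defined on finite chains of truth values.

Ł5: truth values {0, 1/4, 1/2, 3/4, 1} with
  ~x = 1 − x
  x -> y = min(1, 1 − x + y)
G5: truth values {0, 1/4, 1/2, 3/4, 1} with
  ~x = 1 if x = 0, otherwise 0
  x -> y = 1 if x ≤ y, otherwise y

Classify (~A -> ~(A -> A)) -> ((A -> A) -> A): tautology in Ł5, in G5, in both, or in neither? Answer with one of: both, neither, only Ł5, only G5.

In Ł5: every assignment gives 1 — tautology.
In G5: at A = 1/4 the value is 1/4 — not a tautology.

only Ł5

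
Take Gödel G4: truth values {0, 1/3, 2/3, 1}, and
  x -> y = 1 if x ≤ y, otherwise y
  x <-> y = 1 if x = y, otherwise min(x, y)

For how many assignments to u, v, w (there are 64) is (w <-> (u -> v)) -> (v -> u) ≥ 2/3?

51

value 1: 50 assignments (counts)
value 2/3: 1 assignment (counts)
value 1/3: 4 assignments
value 0: 9 assignments
So 51 of the 64 assignments meet the threshold.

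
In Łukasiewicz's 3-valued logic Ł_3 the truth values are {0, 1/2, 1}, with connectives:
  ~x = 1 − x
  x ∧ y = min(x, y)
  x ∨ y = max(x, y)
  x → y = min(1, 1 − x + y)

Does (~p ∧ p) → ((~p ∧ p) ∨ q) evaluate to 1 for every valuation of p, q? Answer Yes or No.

p = 0, q = 0 ↦ 1
p = 0, q = 1/2 ↦ 1
p = 0, q = 1 ↦ 1
p = 1/2, q = 0 ↦ 1
p = 1/2, q = 1/2 ↦ 1
p = 1/2, q = 1 ↦ 1
p = 1, q = 0 ↦ 1
p = 1, q = 1/2 ↦ 1
p = 1, q = 1 ↦ 1
Every assignment gives a value ≥ 1.

Yes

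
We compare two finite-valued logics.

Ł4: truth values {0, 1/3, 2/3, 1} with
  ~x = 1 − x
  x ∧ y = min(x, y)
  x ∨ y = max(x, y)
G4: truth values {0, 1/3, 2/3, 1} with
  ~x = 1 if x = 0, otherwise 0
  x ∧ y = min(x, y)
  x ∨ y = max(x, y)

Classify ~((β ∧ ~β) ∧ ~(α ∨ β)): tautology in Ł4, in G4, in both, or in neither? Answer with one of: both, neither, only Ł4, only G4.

In Ł4: at α = 0, β = 1/3 the value is 2/3 — not a tautology.
In G4: every assignment gives 1 — tautology.

only G4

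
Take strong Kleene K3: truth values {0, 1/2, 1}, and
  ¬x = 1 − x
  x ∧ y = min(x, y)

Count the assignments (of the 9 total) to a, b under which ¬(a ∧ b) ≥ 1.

a = 0, b = 0 ↦ 1  ≥
a = 0, b = 1/2 ↦ 1  ≥
a = 0, b = 1 ↦ 1  ≥
a = 1/2, b = 0 ↦ 1  ≥
a = 1/2, b = 1/2 ↦ 1/2  <
a = 1/2, b = 1 ↦ 1/2  <
a = 1, b = 0 ↦ 1  ≥
a = 1, b = 1/2 ↦ 1/2  <
a = 1, b = 1 ↦ 0  <
So 5 of the 9 assignments meet the threshold.

5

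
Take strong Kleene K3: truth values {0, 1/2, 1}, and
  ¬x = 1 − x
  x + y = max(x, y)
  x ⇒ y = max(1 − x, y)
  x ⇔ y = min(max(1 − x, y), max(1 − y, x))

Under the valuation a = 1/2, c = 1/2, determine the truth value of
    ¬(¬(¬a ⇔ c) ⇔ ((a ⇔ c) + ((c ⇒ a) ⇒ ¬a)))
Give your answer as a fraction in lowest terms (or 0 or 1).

¬a = ¬1/2 = 1/2
¬a ⇔ c = 1/2 ⇔ 1/2 = 1/2
¬(¬a ⇔ c) = ¬1/2 = 1/2
a ⇔ c = 1/2 ⇔ 1/2 = 1/2
c ⇒ a = 1/2 ⇒ 1/2 = 1/2
¬a = ¬1/2 = 1/2
(c ⇒ a) ⇒ ¬a = 1/2 ⇒ 1/2 = 1/2
(a ⇔ c) + ((c ⇒ a) ⇒ ¬a) = 1/2 + 1/2 = 1/2
¬(¬a ⇔ c) ⇔ ((a ⇔ c) + ((c ⇒ a) ⇒ ¬a)) = 1/2 ⇔ 1/2 = 1/2
¬(¬(¬a ⇔ c) ⇔ ((a ⇔ c) + ((c ⇒ a) ⇒ ¬a))) = ¬1/2 = 1/2

1/2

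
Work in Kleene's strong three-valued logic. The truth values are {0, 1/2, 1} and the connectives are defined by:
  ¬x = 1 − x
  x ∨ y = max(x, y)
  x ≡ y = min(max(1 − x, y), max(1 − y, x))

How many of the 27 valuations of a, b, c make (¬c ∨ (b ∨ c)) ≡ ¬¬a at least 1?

value 1: 7 assignments (counts)
value 1/2: 13 assignments
value 0: 7 assignments
So 7 of the 27 assignments meet the threshold.

7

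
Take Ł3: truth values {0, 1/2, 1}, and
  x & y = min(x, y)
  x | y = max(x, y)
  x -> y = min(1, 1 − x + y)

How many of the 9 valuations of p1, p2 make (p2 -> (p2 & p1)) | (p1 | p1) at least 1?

p1 = 0, p2 = 0 ↦ 1  ≥
p1 = 0, p2 = 1/2 ↦ 1/2  <
p1 = 0, p2 = 1 ↦ 0  <
p1 = 1/2, p2 = 0 ↦ 1  ≥
p1 = 1/2, p2 = 1/2 ↦ 1  ≥
p1 = 1/2, p2 = 1 ↦ 1/2  <
p1 = 1, p2 = 0 ↦ 1  ≥
p1 = 1, p2 = 1/2 ↦ 1  ≥
p1 = 1, p2 = 1 ↦ 1  ≥
So 6 of the 9 assignments meet the threshold.

6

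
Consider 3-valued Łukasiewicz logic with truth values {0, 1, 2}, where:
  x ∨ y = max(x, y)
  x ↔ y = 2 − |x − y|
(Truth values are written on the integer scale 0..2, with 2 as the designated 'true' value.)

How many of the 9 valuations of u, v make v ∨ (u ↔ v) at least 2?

5

u = 0, v = 0 ↦ 2  ≥
u = 0, v = 1 ↦ 1  <
u = 0, v = 2 ↦ 2  ≥
u = 1, v = 0 ↦ 1  <
u = 1, v = 1 ↦ 2  ≥
u = 1, v = 2 ↦ 2  ≥
u = 2, v = 0 ↦ 0  <
u = 2, v = 1 ↦ 1  <
u = 2, v = 2 ↦ 2  ≥
So 5 of the 9 assignments meet the threshold.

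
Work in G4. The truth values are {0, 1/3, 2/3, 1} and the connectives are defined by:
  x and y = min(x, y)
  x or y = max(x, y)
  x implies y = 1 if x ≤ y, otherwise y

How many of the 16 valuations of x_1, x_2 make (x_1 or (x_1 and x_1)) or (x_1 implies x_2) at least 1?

x_1 = 0, x_2 = 0 ↦ 1  ≥
x_1 = 0, x_2 = 1/3 ↦ 1  ≥
x_1 = 0, x_2 = 2/3 ↦ 1  ≥
x_1 = 0, x_2 = 1 ↦ 1  ≥
x_1 = 1/3, x_2 = 0 ↦ 1/3  <
x_1 = 1/3, x_2 = 1/3 ↦ 1  ≥
x_1 = 1/3, x_2 = 2/3 ↦ 1  ≥
x_1 = 1/3, x_2 = 1 ↦ 1  ≥
x_1 = 2/3, x_2 = 0 ↦ 2/3  <
x_1 = 2/3, x_2 = 1/3 ↦ 2/3  <
x_1 = 2/3, x_2 = 2/3 ↦ 1  ≥
x_1 = 2/3, x_2 = 1 ↦ 1  ≥
x_1 = 1, x_2 = 0 ↦ 1  ≥
x_1 = 1, x_2 = 1/3 ↦ 1  ≥
x_1 = 1, x_2 = 2/3 ↦ 1  ≥
x_1 = 1, x_2 = 1 ↦ 1  ≥
So 13 of the 16 assignments meet the threshold.

13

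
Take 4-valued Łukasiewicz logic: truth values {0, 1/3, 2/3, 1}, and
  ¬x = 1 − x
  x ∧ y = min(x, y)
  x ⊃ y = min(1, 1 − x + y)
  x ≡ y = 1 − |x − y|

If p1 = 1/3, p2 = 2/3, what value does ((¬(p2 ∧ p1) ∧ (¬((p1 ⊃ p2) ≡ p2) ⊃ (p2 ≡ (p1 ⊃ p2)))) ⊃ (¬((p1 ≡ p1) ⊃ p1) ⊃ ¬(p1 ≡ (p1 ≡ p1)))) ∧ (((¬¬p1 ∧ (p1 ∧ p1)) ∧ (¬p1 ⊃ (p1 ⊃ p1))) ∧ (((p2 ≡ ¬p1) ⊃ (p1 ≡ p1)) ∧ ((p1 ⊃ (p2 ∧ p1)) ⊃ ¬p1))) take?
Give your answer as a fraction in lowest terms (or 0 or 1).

p2 ∧ p1 = 2/3 ∧ 1/3 = 1/3
¬(p2 ∧ p1) = ¬1/3 = 2/3
p1 ⊃ p2 = 1/3 ⊃ 2/3 = 1
(p1 ⊃ p2) ≡ p2 = 1 ≡ 2/3 = 2/3
¬((p1 ⊃ p2) ≡ p2) = ¬2/3 = 1/3
p1 ⊃ p2 = 1/3 ⊃ 2/3 = 1
p2 ≡ (p1 ⊃ p2) = 2/3 ≡ 1 = 2/3
¬((p1 ⊃ p2) ≡ p2) ⊃ (p2 ≡ (p1 ⊃ p2)) = 1/3 ⊃ 2/3 = 1
¬(p2 ∧ p1) ∧ (¬((p1 ⊃ p2) ≡ p2) ⊃ (p2 ≡ (p1 ⊃ p2))) = 2/3 ∧ 1 = 2/3
p1 ≡ p1 = 1/3 ≡ 1/3 = 1
(p1 ≡ p1) ⊃ p1 = 1 ⊃ 1/3 = 1/3
¬((p1 ≡ p1) ⊃ p1) = ¬1/3 = 2/3
p1 ≡ p1 = 1/3 ≡ 1/3 = 1
p1 ≡ (p1 ≡ p1) = 1/3 ≡ 1 = 1/3
¬(p1 ≡ (p1 ≡ p1)) = ¬1/3 = 2/3
¬((p1 ≡ p1) ⊃ p1) ⊃ ¬(p1 ≡ (p1 ≡ p1)) = 2/3 ⊃ 2/3 = 1
(¬(p2 ∧ p1) ∧ (¬((p1 ⊃ p2) ≡ p2) ⊃ (p2 ≡ (p1 ⊃ p2)))) ⊃ (¬((p1 ≡ p1) ⊃ p1) ⊃ ¬(p1 ≡ (p1 ≡ p1))) = 2/3 ⊃ 1 = 1
¬p1 = ¬1/3 = 2/3
¬¬p1 = ¬2/3 = 1/3
p1 ∧ p1 = 1/3 ∧ 1/3 = 1/3
¬¬p1 ∧ (p1 ∧ p1) = 1/3 ∧ 1/3 = 1/3
¬p1 = ¬1/3 = 2/3
p1 ⊃ p1 = 1/3 ⊃ 1/3 = 1
¬p1 ⊃ (p1 ⊃ p1) = 2/3 ⊃ 1 = 1
(¬¬p1 ∧ (p1 ∧ p1)) ∧ (¬p1 ⊃ (p1 ⊃ p1)) = 1/3 ∧ 1 = 1/3
¬p1 = ¬1/3 = 2/3
p2 ≡ ¬p1 = 2/3 ≡ 2/3 = 1
p1 ≡ p1 = 1/3 ≡ 1/3 = 1
(p2 ≡ ¬p1) ⊃ (p1 ≡ p1) = 1 ⊃ 1 = 1
p2 ∧ p1 = 2/3 ∧ 1/3 = 1/3
p1 ⊃ (p2 ∧ p1) = 1/3 ⊃ 1/3 = 1
¬p1 = ¬1/3 = 2/3
(p1 ⊃ (p2 ∧ p1)) ⊃ ¬p1 = 1 ⊃ 2/3 = 2/3
((p2 ≡ ¬p1) ⊃ (p1 ≡ p1)) ∧ ((p1 ⊃ (p2 ∧ p1)) ⊃ ¬p1) = 1 ∧ 2/3 = 2/3
((¬¬p1 ∧ (p1 ∧ p1)) ∧ (¬p1 ⊃ (p1 ⊃ p1))) ∧ (((p2 ≡ ¬p1) ⊃ (p1 ≡ p1)) ∧ ((p1 ⊃ (p2 ∧ p1)) ⊃ ¬p1)) = 1/3 ∧ 2/3 = 1/3
((¬(p2 ∧ p1) ∧ (¬((p1 ⊃ p2) ≡ p2) ⊃ (p2 ≡ (p1 ⊃ p2)))) ⊃ (¬((p1 ≡ p1) ⊃ p1) ⊃ ¬(p1 ≡ (p1 ≡ p1)))) ∧ (((¬¬p1 ∧ (p1 ∧ p1)) ∧ (¬p1 ⊃ (p1 ⊃ p1))) ∧ (((p2 ≡ ¬p1) ⊃ (p1 ≡ p1)) ∧ ((p1 ⊃ (p2 ∧ p1)) ⊃ ¬p1))) = 1 ∧ 1/3 = 1/3

1/3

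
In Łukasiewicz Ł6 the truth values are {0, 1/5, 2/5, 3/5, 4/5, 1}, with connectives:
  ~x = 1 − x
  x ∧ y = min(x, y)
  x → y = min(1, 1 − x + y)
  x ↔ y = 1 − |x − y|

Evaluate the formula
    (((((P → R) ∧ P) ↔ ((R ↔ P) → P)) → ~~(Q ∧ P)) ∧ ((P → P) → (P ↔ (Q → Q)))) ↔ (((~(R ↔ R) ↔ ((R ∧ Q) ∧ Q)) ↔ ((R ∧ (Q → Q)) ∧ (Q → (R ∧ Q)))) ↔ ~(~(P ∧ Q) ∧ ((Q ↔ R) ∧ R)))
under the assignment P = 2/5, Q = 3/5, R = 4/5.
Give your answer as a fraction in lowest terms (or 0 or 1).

P → R = 2/5 → 4/5 = 1
(P → R) ∧ P = 1 ∧ 2/5 = 2/5
R ↔ P = 4/5 ↔ 2/5 = 3/5
(R ↔ P) → P = 3/5 → 2/5 = 4/5
((P → R) ∧ P) ↔ ((R ↔ P) → P) = 2/5 ↔ 4/5 = 3/5
Q ∧ P = 3/5 ∧ 2/5 = 2/5
~(Q ∧ P) = ~2/5 = 3/5
~~(Q ∧ P) = ~3/5 = 2/5
(((P → R) ∧ P) ↔ ((R ↔ P) → P)) → ~~(Q ∧ P) = 3/5 → 2/5 = 4/5
P → P = 2/5 → 2/5 = 1
Q → Q = 3/5 → 3/5 = 1
P ↔ (Q → Q) = 2/5 ↔ 1 = 2/5
(P → P) → (P ↔ (Q → Q)) = 1 → 2/5 = 2/5
((((P → R) ∧ P) ↔ ((R ↔ P) → P)) → ~~(Q ∧ P)) ∧ ((P → P) → (P ↔ (Q → Q))) = 4/5 ∧ 2/5 = 2/5
R ↔ R = 4/5 ↔ 4/5 = 1
~(R ↔ R) = ~1 = 0
R ∧ Q = 4/5 ∧ 3/5 = 3/5
(R ∧ Q) ∧ Q = 3/5 ∧ 3/5 = 3/5
~(R ↔ R) ↔ ((R ∧ Q) ∧ Q) = 0 ↔ 3/5 = 2/5
Q → Q = 3/5 → 3/5 = 1
R ∧ (Q → Q) = 4/5 ∧ 1 = 4/5
R ∧ Q = 4/5 ∧ 3/5 = 3/5
Q → (R ∧ Q) = 3/5 → 3/5 = 1
(R ∧ (Q → Q)) ∧ (Q → (R ∧ Q)) = 4/5 ∧ 1 = 4/5
(~(R ↔ R) ↔ ((R ∧ Q) ∧ Q)) ↔ ((R ∧ (Q → Q)) ∧ (Q → (R ∧ Q))) = 2/5 ↔ 4/5 = 3/5
P ∧ Q = 2/5 ∧ 3/5 = 2/5
~(P ∧ Q) = ~2/5 = 3/5
Q ↔ R = 3/5 ↔ 4/5 = 4/5
(Q ↔ R) ∧ R = 4/5 ∧ 4/5 = 4/5
~(P ∧ Q) ∧ ((Q ↔ R) ∧ R) = 3/5 ∧ 4/5 = 3/5
~(~(P ∧ Q) ∧ ((Q ↔ R) ∧ R)) = ~3/5 = 2/5
((~(R ↔ R) ↔ ((R ∧ Q) ∧ Q)) ↔ ((R ∧ (Q → Q)) ∧ (Q → (R ∧ Q)))) ↔ ~(~(P ∧ Q) ∧ ((Q ↔ R) ∧ R)) = 3/5 ↔ 2/5 = 4/5
(((((P → R) ∧ P) ↔ ((R ↔ P) → P)) → ~~(Q ∧ P)) ∧ ((P → P) → (P ↔ (Q → Q)))) ↔ (((~(R ↔ R) ↔ ((R ∧ Q) ∧ Q)) ↔ ((R ∧ (Q → Q)) ∧ (Q → (R ∧ Q)))) ↔ ~(~(P ∧ Q) ∧ ((Q ↔ R) ∧ R))) = 2/5 ↔ 4/5 = 3/5

3/5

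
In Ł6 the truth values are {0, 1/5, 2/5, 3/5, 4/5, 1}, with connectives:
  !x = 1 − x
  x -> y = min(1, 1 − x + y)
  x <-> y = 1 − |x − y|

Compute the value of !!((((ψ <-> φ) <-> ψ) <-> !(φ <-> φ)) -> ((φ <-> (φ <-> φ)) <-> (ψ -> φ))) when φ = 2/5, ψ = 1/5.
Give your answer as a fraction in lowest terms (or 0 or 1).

ψ <-> φ = 1/5 <-> 2/5 = 4/5
(ψ <-> φ) <-> ψ = 4/5 <-> 1/5 = 2/5
φ <-> φ = 2/5 <-> 2/5 = 1
!(φ <-> φ) = !1 = 0
((ψ <-> φ) <-> ψ) <-> !(φ <-> φ) = 2/5 <-> 0 = 3/5
φ <-> φ = 2/5 <-> 2/5 = 1
φ <-> (φ <-> φ) = 2/5 <-> 1 = 2/5
ψ -> φ = 1/5 -> 2/5 = 1
(φ <-> (φ <-> φ)) <-> (ψ -> φ) = 2/5 <-> 1 = 2/5
(((ψ <-> φ) <-> ψ) <-> !(φ <-> φ)) -> ((φ <-> (φ <-> φ)) <-> (ψ -> φ)) = 3/5 -> 2/5 = 4/5
!((((ψ <-> φ) <-> ψ) <-> !(φ <-> φ)) -> ((φ <-> (φ <-> φ)) <-> (ψ -> φ))) = !4/5 = 1/5
!!((((ψ <-> φ) <-> ψ) <-> !(φ <-> φ)) -> ((φ <-> (φ <-> φ)) <-> (ψ -> φ))) = !1/5 = 4/5

4/5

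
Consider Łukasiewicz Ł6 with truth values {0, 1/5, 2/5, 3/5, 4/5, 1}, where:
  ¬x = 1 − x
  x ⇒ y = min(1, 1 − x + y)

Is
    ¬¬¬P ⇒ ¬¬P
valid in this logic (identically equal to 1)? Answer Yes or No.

Counterexample: take P = 0.
¬P = ¬0 = 1
¬¬P = ¬1 = 0
¬¬¬P = ¬0 = 1
¬P = ¬0 = 1
¬¬P = ¬1 = 0
¬¬¬P ⇒ ¬¬P = 1 ⇒ 0 = 0
This gives 0 ≠ 1.

No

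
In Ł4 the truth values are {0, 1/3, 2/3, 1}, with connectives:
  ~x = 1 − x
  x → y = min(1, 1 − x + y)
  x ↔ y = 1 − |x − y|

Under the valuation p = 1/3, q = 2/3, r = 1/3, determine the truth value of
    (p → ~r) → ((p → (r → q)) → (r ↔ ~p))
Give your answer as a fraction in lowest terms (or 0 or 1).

2/3

~r = ~1/3 = 2/3
p → ~r = 1/3 → 2/3 = 1
r → q = 1/3 → 2/3 = 1
p → (r → q) = 1/3 → 1 = 1
~p = ~1/3 = 2/3
r ↔ ~p = 1/3 ↔ 2/3 = 2/3
(p → (r → q)) → (r ↔ ~p) = 1 → 2/3 = 2/3
(p → ~r) → ((p → (r → q)) → (r ↔ ~p)) = 1 → 2/3 = 2/3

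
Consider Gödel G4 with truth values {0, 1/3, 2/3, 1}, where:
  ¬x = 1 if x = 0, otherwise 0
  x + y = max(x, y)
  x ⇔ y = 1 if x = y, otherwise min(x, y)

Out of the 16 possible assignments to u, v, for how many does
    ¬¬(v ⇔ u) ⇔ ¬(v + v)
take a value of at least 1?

4

u = 0, v = 0 ↦ 1  ≥
u = 0, v = 1/3 ↦ 1  ≥
u = 0, v = 2/3 ↦ 1  ≥
u = 0, v = 1 ↦ 1  ≥
u = 1/3, v = 0 ↦ 0  <
u = 1/3, v = 1/3 ↦ 0  <
u = 1/3, v = 2/3 ↦ 0  <
u = 1/3, v = 1 ↦ 0  <
u = 2/3, v = 0 ↦ 0  <
u = 2/3, v = 1/3 ↦ 0  <
u = 2/3, v = 2/3 ↦ 0  <
u = 2/3, v = 1 ↦ 0  <
u = 1, v = 0 ↦ 0  <
u = 1, v = 1/3 ↦ 0  <
u = 1, v = 2/3 ↦ 0  <
u = 1, v = 1 ↦ 0  <
So 4 of the 16 assignments meet the threshold.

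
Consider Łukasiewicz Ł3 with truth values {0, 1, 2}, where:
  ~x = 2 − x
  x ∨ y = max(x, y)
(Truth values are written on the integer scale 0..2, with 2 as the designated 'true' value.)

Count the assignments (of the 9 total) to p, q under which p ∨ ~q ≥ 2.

p = 0, q = 0 ↦ 2  ≥
p = 0, q = 1 ↦ 1  <
p = 0, q = 2 ↦ 0  <
p = 1, q = 0 ↦ 2  ≥
p = 1, q = 1 ↦ 1  <
p = 1, q = 2 ↦ 1  <
p = 2, q = 0 ↦ 2  ≥
p = 2, q = 1 ↦ 2  ≥
p = 2, q = 2 ↦ 2  ≥
So 5 of the 9 assignments meet the threshold.

5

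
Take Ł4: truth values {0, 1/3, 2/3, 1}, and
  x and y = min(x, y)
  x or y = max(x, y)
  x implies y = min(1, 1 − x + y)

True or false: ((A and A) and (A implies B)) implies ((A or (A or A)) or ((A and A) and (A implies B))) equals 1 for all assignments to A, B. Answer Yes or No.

Yes

A = 0, B = 0 ↦ 1
A = 0, B = 1/3 ↦ 1
A = 0, B = 2/3 ↦ 1
A = 0, B = 1 ↦ 1
A = 1/3, B = 0 ↦ 1
A = 1/3, B = 1/3 ↦ 1
A = 1/3, B = 2/3 ↦ 1
A = 1/3, B = 1 ↦ 1
A = 2/3, B = 0 ↦ 1
A = 2/3, B = 1/3 ↦ 1
A = 2/3, B = 2/3 ↦ 1
A = 2/3, B = 1 ↦ 1
A = 1, B = 0 ↦ 1
A = 1, B = 1/3 ↦ 1
A = 1, B = 2/3 ↦ 1
A = 1, B = 1 ↦ 1
Every assignment gives a value ≥ 1.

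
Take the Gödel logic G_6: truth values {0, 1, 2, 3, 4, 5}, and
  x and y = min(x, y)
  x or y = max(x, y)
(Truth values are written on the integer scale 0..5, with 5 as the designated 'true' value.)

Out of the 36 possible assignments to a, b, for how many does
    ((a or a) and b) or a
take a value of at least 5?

value 5: 6 assignments (counts)
value 4: 6 assignments
value 3: 6 assignments
value 2: 6 assignments
value 1: 6 assignments
value 0: 6 assignments
So 6 of the 36 assignments meet the threshold.

6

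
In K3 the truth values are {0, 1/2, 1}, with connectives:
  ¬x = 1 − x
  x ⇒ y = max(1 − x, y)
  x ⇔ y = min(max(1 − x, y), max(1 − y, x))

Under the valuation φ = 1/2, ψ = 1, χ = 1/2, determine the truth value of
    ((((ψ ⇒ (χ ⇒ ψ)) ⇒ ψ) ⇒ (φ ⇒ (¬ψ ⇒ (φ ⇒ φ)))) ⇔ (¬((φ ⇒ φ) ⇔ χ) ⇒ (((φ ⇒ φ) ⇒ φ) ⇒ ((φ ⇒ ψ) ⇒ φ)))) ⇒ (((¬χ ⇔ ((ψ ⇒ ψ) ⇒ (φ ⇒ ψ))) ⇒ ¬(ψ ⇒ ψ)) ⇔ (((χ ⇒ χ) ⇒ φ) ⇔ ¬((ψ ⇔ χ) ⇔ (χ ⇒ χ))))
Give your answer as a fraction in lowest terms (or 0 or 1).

χ ⇒ ψ = 1/2 ⇒ 1 = 1
ψ ⇒ (χ ⇒ ψ) = 1 ⇒ 1 = 1
(ψ ⇒ (χ ⇒ ψ)) ⇒ ψ = 1 ⇒ 1 = 1
¬ψ = ¬1 = 0
φ ⇒ φ = 1/2 ⇒ 1/2 = 1/2
¬ψ ⇒ (φ ⇒ φ) = 0 ⇒ 1/2 = 1
φ ⇒ (¬ψ ⇒ (φ ⇒ φ)) = 1/2 ⇒ 1 = 1
((ψ ⇒ (χ ⇒ ψ)) ⇒ ψ) ⇒ (φ ⇒ (¬ψ ⇒ (φ ⇒ φ))) = 1 ⇒ 1 = 1
φ ⇒ φ = 1/2 ⇒ 1/2 = 1/2
(φ ⇒ φ) ⇔ χ = 1/2 ⇔ 1/2 = 1/2
¬((φ ⇒ φ) ⇔ χ) = ¬1/2 = 1/2
φ ⇒ φ = 1/2 ⇒ 1/2 = 1/2
(φ ⇒ φ) ⇒ φ = 1/2 ⇒ 1/2 = 1/2
φ ⇒ ψ = 1/2 ⇒ 1 = 1
(φ ⇒ ψ) ⇒ φ = 1 ⇒ 1/2 = 1/2
((φ ⇒ φ) ⇒ φ) ⇒ ((φ ⇒ ψ) ⇒ φ) = 1/2 ⇒ 1/2 = 1/2
¬((φ ⇒ φ) ⇔ χ) ⇒ (((φ ⇒ φ) ⇒ φ) ⇒ ((φ ⇒ ψ) ⇒ φ)) = 1/2 ⇒ 1/2 = 1/2
(((ψ ⇒ (χ ⇒ ψ)) ⇒ ψ) ⇒ (φ ⇒ (¬ψ ⇒ (φ ⇒ φ)))) ⇔ (¬((φ ⇒ φ) ⇔ χ) ⇒ (((φ ⇒ φ) ⇒ φ) ⇒ ((φ ⇒ ψ) ⇒ φ))) = 1 ⇔ 1/2 = 1/2
¬χ = ¬1/2 = 1/2
ψ ⇒ ψ = 1 ⇒ 1 = 1
φ ⇒ ψ = 1/2 ⇒ 1 = 1
(ψ ⇒ ψ) ⇒ (φ ⇒ ψ) = 1 ⇒ 1 = 1
¬χ ⇔ ((ψ ⇒ ψ) ⇒ (φ ⇒ ψ)) = 1/2 ⇔ 1 = 1/2
ψ ⇒ ψ = 1 ⇒ 1 = 1
¬(ψ ⇒ ψ) = ¬1 = 0
(¬χ ⇔ ((ψ ⇒ ψ) ⇒ (φ ⇒ ψ))) ⇒ ¬(ψ ⇒ ψ) = 1/2 ⇒ 0 = 1/2
χ ⇒ χ = 1/2 ⇒ 1/2 = 1/2
(χ ⇒ χ) ⇒ φ = 1/2 ⇒ 1/2 = 1/2
ψ ⇔ χ = 1 ⇔ 1/2 = 1/2
χ ⇒ χ = 1/2 ⇒ 1/2 = 1/2
(ψ ⇔ χ) ⇔ (χ ⇒ χ) = 1/2 ⇔ 1/2 = 1/2
¬((ψ ⇔ χ) ⇔ (χ ⇒ χ)) = ¬1/2 = 1/2
((χ ⇒ χ) ⇒ φ) ⇔ ¬((ψ ⇔ χ) ⇔ (χ ⇒ χ)) = 1/2 ⇔ 1/2 = 1/2
((¬χ ⇔ ((ψ ⇒ ψ) ⇒ (φ ⇒ ψ))) ⇒ ¬(ψ ⇒ ψ)) ⇔ (((χ ⇒ χ) ⇒ φ) ⇔ ¬((ψ ⇔ χ) ⇔ (χ ⇒ χ))) = 1/2 ⇔ 1/2 = 1/2
((((ψ ⇒ (χ ⇒ ψ)) ⇒ ψ) ⇒ (φ ⇒ (¬ψ ⇒ (φ ⇒ φ)))) ⇔ (¬((φ ⇒ φ) ⇔ χ) ⇒ (((φ ⇒ φ) ⇒ φ) ⇒ ((φ ⇒ ψ) ⇒ φ)))) ⇒ (((¬χ ⇔ ((ψ ⇒ ψ) ⇒ (φ ⇒ ψ))) ⇒ ¬(ψ ⇒ ψ)) ⇔ (((χ ⇒ χ) ⇒ φ) ⇔ ¬((ψ ⇔ χ) ⇔ (χ ⇒ χ)))) = 1/2 ⇒ 1/2 = 1/2

1/2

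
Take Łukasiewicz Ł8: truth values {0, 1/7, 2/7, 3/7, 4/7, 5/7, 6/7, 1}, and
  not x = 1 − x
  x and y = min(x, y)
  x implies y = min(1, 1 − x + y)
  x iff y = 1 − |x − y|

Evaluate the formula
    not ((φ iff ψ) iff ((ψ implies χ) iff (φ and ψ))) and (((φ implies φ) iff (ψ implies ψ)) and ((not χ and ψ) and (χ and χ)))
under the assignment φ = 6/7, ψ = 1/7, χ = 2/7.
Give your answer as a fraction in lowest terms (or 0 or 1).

φ iff ψ = 6/7 iff 1/7 = 2/7
ψ implies χ = 1/7 implies 2/7 = 1
φ and ψ = 6/7 and 1/7 = 1/7
(ψ implies χ) iff (φ and ψ) = 1 iff 1/7 = 1/7
(φ iff ψ) iff ((ψ implies χ) iff (φ and ψ)) = 2/7 iff 1/7 = 6/7
not ((φ iff ψ) iff ((ψ implies χ) iff (φ and ψ))) = not 6/7 = 1/7
φ implies φ = 6/7 implies 6/7 = 1
ψ implies ψ = 1/7 implies 1/7 = 1
(φ implies φ) iff (ψ implies ψ) = 1 iff 1 = 1
not χ = not 2/7 = 5/7
not χ and ψ = 5/7 and 1/7 = 1/7
χ and χ = 2/7 and 2/7 = 2/7
(not χ and ψ) and (χ and χ) = 1/7 and 2/7 = 1/7
((φ implies φ) iff (ψ implies ψ)) and ((not χ and ψ) and (χ and χ)) = 1 and 1/7 = 1/7
not ((φ iff ψ) iff ((ψ implies χ) iff (φ and ψ))) and (((φ implies φ) iff (ψ implies ψ)) and ((not χ and ψ) and (χ and χ))) = 1/7 and 1/7 = 1/7

1/7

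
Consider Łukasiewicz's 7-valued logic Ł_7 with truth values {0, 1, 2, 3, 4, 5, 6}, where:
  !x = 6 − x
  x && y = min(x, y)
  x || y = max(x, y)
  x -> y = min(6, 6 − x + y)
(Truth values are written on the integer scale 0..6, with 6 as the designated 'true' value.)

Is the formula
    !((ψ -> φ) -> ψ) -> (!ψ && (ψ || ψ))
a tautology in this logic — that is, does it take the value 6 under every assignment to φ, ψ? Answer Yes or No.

Counterexample: take φ = 0, ψ = 0.
ψ -> φ = 0 -> 0 = 6
(ψ -> φ) -> ψ = 6 -> 0 = 0
!((ψ -> φ) -> ψ) = !0 = 6
!ψ = !0 = 6
ψ || ψ = 0 || 0 = 0
!ψ && (ψ || ψ) = 6 && 0 = 0
!((ψ -> φ) -> ψ) -> (!ψ && (ψ || ψ)) = 6 -> 0 = 0
This gives 0 ≠ 6.

No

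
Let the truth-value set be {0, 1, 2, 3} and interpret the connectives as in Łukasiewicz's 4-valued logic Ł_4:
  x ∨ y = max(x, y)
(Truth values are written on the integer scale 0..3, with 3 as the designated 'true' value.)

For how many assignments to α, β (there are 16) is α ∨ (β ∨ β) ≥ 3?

α = 0, β = 0 ↦ 0  <
α = 0, β = 1 ↦ 1  <
α = 0, β = 2 ↦ 2  <
α = 0, β = 3 ↦ 3  ≥
α = 1, β = 0 ↦ 1  <
α = 1, β = 1 ↦ 1  <
α = 1, β = 2 ↦ 2  <
α = 1, β = 3 ↦ 3  ≥
α = 2, β = 0 ↦ 2  <
α = 2, β = 1 ↦ 2  <
α = 2, β = 2 ↦ 2  <
α = 2, β = 3 ↦ 3  ≥
α = 3, β = 0 ↦ 3  ≥
α = 3, β = 1 ↦ 3  ≥
α = 3, β = 2 ↦ 3  ≥
α = 3, β = 3 ↦ 3  ≥
So 7 of the 16 assignments meet the threshold.

7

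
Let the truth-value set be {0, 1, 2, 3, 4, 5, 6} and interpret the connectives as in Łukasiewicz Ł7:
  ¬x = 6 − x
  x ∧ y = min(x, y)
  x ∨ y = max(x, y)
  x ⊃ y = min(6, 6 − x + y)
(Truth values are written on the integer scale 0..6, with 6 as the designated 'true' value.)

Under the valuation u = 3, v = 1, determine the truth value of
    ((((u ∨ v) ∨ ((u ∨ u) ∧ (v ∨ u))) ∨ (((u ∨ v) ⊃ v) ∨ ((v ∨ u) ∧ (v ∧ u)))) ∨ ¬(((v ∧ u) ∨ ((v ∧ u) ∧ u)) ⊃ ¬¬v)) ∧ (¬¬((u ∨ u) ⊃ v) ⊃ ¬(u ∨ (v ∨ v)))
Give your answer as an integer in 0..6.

u ∨ v = 3 ∨ 1 = 3
u ∨ u = 3 ∨ 3 = 3
v ∨ u = 1 ∨ 3 = 3
(u ∨ u) ∧ (v ∨ u) = 3 ∧ 3 = 3
(u ∨ v) ∨ ((u ∨ u) ∧ (v ∨ u)) = 3 ∨ 3 = 3
u ∨ v = 3 ∨ 1 = 3
(u ∨ v) ⊃ v = 3 ⊃ 1 = 4
v ∨ u = 1 ∨ 3 = 3
v ∧ u = 1 ∧ 3 = 1
(v ∨ u) ∧ (v ∧ u) = 3 ∧ 1 = 1
((u ∨ v) ⊃ v) ∨ ((v ∨ u) ∧ (v ∧ u)) = 4 ∨ 1 = 4
((u ∨ v) ∨ ((u ∨ u) ∧ (v ∨ u))) ∨ (((u ∨ v) ⊃ v) ∨ ((v ∨ u) ∧ (v ∧ u))) = 3 ∨ 4 = 4
v ∧ u = 1 ∧ 3 = 1
v ∧ u = 1 ∧ 3 = 1
(v ∧ u) ∧ u = 1 ∧ 3 = 1
(v ∧ u) ∨ ((v ∧ u) ∧ u) = 1 ∨ 1 = 1
¬v = ¬1 = 5
¬¬v = ¬5 = 1
((v ∧ u) ∨ ((v ∧ u) ∧ u)) ⊃ ¬¬v = 1 ⊃ 1 = 6
¬(((v ∧ u) ∨ ((v ∧ u) ∧ u)) ⊃ ¬¬v) = ¬6 = 0
(((u ∨ v) ∨ ((u ∨ u) ∧ (v ∨ u))) ∨ (((u ∨ v) ⊃ v) ∨ ((v ∨ u) ∧ (v ∧ u)))) ∨ ¬(((v ∧ u) ∨ ((v ∧ u) ∧ u)) ⊃ ¬¬v) = 4 ∨ 0 = 4
u ∨ u = 3 ∨ 3 = 3
(u ∨ u) ⊃ v = 3 ⊃ 1 = 4
¬((u ∨ u) ⊃ v) = ¬4 = 2
¬¬((u ∨ u) ⊃ v) = ¬2 = 4
v ∨ v = 1 ∨ 1 = 1
u ∨ (v ∨ v) = 3 ∨ 1 = 3
¬(u ∨ (v ∨ v)) = ¬3 = 3
¬¬((u ∨ u) ⊃ v) ⊃ ¬(u ∨ (v ∨ v)) = 4 ⊃ 3 = 5
((((u ∨ v) ∨ ((u ∨ u) ∧ (v ∨ u))) ∨ (((u ∨ v) ⊃ v) ∨ ((v ∨ u) ∧ (v ∧ u)))) ∨ ¬(((v ∧ u) ∨ ((v ∧ u) ∧ u)) ⊃ ¬¬v)) ∧ (¬¬((u ∨ u) ⊃ v) ⊃ ¬(u ∨ (v ∨ v))) = 4 ∧ 5 = 4

4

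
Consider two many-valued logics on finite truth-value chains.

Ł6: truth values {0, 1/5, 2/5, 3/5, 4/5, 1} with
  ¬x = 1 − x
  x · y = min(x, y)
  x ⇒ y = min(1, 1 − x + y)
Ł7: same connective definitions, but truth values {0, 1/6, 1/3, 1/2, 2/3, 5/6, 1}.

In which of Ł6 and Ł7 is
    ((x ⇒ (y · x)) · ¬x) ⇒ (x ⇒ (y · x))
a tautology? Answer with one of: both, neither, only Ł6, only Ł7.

In Ł6: every assignment gives 1 — tautology.
In Ł7: every assignment gives 1 — tautology.

both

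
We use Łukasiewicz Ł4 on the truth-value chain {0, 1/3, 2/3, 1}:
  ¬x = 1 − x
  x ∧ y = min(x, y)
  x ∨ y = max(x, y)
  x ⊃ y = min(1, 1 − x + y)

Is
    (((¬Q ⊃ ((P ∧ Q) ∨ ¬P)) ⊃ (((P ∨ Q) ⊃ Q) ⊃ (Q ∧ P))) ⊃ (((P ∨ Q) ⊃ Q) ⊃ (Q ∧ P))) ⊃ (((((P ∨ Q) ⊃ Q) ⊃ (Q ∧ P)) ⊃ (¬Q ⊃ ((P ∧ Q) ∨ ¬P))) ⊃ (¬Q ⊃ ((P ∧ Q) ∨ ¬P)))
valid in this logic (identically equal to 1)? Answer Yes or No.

Yes

P = 0, Q = 0 ↦ 1
P = 0, Q = 1/3 ↦ 1
P = 0, Q = 2/3 ↦ 1
P = 0, Q = 1 ↦ 1
P = 1/3, Q = 0 ↦ 1
P = 1/3, Q = 1/3 ↦ 1
P = 1/3, Q = 2/3 ↦ 1
P = 1/3, Q = 1 ↦ 1
P = 2/3, Q = 0 ↦ 1
P = 2/3, Q = 1/3 ↦ 1
P = 2/3, Q = 2/3 ↦ 1
P = 2/3, Q = 1 ↦ 1
P = 1, Q = 0 ↦ 1
P = 1, Q = 1/3 ↦ 1
P = 1, Q = 2/3 ↦ 1
P = 1, Q = 1 ↦ 1
Every assignment gives a value ≥ 1.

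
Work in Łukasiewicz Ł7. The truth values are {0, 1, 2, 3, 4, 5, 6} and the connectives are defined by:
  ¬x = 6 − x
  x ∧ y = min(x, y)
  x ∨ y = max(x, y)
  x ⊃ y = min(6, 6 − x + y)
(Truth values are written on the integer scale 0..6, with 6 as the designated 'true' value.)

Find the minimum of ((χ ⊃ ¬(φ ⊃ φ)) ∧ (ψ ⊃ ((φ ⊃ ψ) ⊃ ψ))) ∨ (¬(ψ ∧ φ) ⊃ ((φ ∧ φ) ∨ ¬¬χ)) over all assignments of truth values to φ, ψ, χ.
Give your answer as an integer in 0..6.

Take φ = 0, ψ = 0, χ = 3:
φ ⊃ φ = 0 ⊃ 0 = 6
¬(φ ⊃ φ) = ¬6 = 0
χ ⊃ ¬(φ ⊃ φ) = 3 ⊃ 0 = 3
φ ⊃ ψ = 0 ⊃ 0 = 6
(φ ⊃ ψ) ⊃ ψ = 6 ⊃ 0 = 0
ψ ⊃ ((φ ⊃ ψ) ⊃ ψ) = 0 ⊃ 0 = 6
(χ ⊃ ¬(φ ⊃ φ)) ∧ (ψ ⊃ ((φ ⊃ ψ) ⊃ ψ)) = 3 ∧ 6 = 3
ψ ∧ φ = 0 ∧ 0 = 0
¬(ψ ∧ φ) = ¬0 = 6
φ ∧ φ = 0 ∧ 0 = 0
¬χ = ¬3 = 3
¬¬χ = ¬3 = 3
(φ ∧ φ) ∨ ¬¬χ = 0 ∨ 3 = 3
¬(ψ ∧ φ) ⊃ ((φ ∧ φ) ∨ ¬¬χ) = 6 ⊃ 3 = 3
((χ ⊃ ¬(φ ⊃ φ)) ∧ (ψ ⊃ ((φ ⊃ ψ) ⊃ ψ))) ∨ (¬(ψ ∧ φ) ⊃ ((φ ∧ φ) ∨ ¬¬χ)) = 3 ∨ 3 = 3
No assignment yields a value below 3, so this is the minimum.

3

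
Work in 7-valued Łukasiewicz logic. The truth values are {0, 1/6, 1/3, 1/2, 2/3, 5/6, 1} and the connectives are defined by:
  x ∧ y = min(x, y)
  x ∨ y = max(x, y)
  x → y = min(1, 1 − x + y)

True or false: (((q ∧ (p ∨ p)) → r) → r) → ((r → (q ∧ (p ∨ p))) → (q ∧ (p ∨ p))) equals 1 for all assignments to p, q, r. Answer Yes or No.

At p = 2/3, q = 0, r = 1/2, for instance:
p ∨ p = 2/3 ∨ 2/3 = 2/3
q ∧ (p ∨ p) = 0 ∧ 2/3 = 0
(q ∧ (p ∨ p)) → r = 0 → 1/2 = 1
((q ∧ (p ∨ p)) → r) → r = 1 → 1/2 = 1/2
r → (q ∧ (p ∨ p)) = 1/2 → 0 = 1/2
(r → (q ∧ (p ∨ p))) → (q ∧ (p ∨ p)) = 1/2 → 0 = 1/2
(((q ∧ (p ∨ p)) → r) → r) → ((r → (q ∧ (p ∨ p))) → (q ∧ (p ∨ p))) = 1/2 → 1/2 = 1
and checking the remaining 342 assignments likewise gives ≥ 1 in every case.

Yes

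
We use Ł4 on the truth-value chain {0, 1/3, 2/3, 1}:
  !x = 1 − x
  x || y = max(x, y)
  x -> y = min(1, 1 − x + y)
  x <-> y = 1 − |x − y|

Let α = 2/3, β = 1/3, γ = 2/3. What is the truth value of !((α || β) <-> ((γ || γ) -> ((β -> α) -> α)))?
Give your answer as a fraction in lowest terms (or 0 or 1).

1/3

α || β = 2/3 || 1/3 = 2/3
γ || γ = 2/3 || 2/3 = 2/3
β -> α = 1/3 -> 2/3 = 1
(β -> α) -> α = 1 -> 2/3 = 2/3
(γ || γ) -> ((β -> α) -> α) = 2/3 -> 2/3 = 1
(α || β) <-> ((γ || γ) -> ((β -> α) -> α)) = 2/3 <-> 1 = 2/3
!((α || β) <-> ((γ || γ) -> ((β -> α) -> α))) = !2/3 = 1/3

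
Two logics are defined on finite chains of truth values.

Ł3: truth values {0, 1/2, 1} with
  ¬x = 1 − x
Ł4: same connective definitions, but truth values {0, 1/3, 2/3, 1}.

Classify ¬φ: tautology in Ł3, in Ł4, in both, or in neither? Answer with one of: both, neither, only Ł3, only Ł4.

neither

In Ł3: at φ = 1/2 the value is 1/2 — not a tautology.
In Ł4: at φ = 1/3 the value is 2/3 — not a tautology.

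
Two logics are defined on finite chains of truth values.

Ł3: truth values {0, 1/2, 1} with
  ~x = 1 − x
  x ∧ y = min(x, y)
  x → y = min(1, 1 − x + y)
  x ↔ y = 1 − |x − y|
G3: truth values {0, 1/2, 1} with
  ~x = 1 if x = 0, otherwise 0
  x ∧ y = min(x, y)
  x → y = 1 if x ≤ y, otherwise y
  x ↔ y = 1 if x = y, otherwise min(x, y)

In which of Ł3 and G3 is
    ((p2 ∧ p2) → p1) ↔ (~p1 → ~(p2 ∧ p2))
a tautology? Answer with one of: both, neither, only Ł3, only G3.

In Ł3: every assignment gives 1 — tautology.
In G3: at p1 = 1/2, p2 = 1 the value is 1/2 — not a tautology.

only Ł3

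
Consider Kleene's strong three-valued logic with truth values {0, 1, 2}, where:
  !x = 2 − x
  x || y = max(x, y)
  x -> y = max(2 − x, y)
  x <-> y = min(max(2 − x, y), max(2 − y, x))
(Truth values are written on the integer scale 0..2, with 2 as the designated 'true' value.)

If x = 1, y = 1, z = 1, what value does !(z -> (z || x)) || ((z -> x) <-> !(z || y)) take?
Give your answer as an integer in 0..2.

1

z || x = 1 || 1 = 1
z -> (z || x) = 1 -> 1 = 1
!(z -> (z || x)) = !1 = 1
z -> x = 1 -> 1 = 1
z || y = 1 || 1 = 1
!(z || y) = !1 = 1
(z -> x) <-> !(z || y) = 1 <-> 1 = 1
!(z -> (z || x)) || ((z -> x) <-> !(z || y)) = 1 || 1 = 1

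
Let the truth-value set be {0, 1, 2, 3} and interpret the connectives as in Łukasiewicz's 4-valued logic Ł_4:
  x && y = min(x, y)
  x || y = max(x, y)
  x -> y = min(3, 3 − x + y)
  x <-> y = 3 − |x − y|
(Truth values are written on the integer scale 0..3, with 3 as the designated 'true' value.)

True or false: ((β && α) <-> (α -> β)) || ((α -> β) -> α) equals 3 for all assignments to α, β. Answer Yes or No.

Counterexample: take α = 0, β = 0.
β && α = 0 && 0 = 0
α -> β = 0 -> 0 = 3
(β && α) <-> (α -> β) = 0 <-> 3 = 0
α -> β = 0 -> 0 = 3
(α -> β) -> α = 3 -> 0 = 0
((β && α) <-> (α -> β)) || ((α -> β) -> α) = 0 || 0 = 0
This gives 0 ≠ 3.

No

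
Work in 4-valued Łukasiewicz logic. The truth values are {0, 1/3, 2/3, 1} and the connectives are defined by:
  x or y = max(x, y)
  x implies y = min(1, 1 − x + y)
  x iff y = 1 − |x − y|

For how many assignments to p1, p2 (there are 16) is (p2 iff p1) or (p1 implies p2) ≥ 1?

p1 = 0, p2 = 0 ↦ 1  ≥
p1 = 0, p2 = 1/3 ↦ 1  ≥
p1 = 0, p2 = 2/3 ↦ 1  ≥
p1 = 0, p2 = 1 ↦ 1  ≥
p1 = 1/3, p2 = 0 ↦ 2/3  <
p1 = 1/3, p2 = 1/3 ↦ 1  ≥
p1 = 1/3, p2 = 2/3 ↦ 1  ≥
p1 = 1/3, p2 = 1 ↦ 1  ≥
p1 = 2/3, p2 = 0 ↦ 1/3  <
p1 = 2/3, p2 = 1/3 ↦ 2/3  <
p1 = 2/3, p2 = 2/3 ↦ 1  ≥
p1 = 2/3, p2 = 1 ↦ 1  ≥
p1 = 1, p2 = 0 ↦ 0  <
p1 = 1, p2 = 1/3 ↦ 1/3  <
p1 = 1, p2 = 2/3 ↦ 2/3  <
p1 = 1, p2 = 1 ↦ 1  ≥
So 10 of the 16 assignments meet the threshold.

10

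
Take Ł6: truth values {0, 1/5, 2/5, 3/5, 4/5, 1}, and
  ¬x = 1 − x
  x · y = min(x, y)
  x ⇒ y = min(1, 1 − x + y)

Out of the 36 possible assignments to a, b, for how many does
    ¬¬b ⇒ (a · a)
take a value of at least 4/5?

value 1: 21 assignments (counts)
value 4/5: 5 assignments (counts)
value 3/5: 4 assignments
value 2/5: 3 assignments
value 1/5: 2 assignments
value 0: 1 assignment
So 26 of the 36 assignments meet the threshold.

26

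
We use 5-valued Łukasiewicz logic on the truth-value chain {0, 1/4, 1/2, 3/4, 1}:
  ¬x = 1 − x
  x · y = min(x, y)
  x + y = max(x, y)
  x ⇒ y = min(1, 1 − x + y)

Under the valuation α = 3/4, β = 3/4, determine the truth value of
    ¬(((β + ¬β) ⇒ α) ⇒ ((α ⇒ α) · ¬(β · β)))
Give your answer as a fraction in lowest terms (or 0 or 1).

3/4

¬β = ¬3/4 = 1/4
β + ¬β = 3/4 + 1/4 = 3/4
(β + ¬β) ⇒ α = 3/4 ⇒ 3/4 = 1
α ⇒ α = 3/4 ⇒ 3/4 = 1
β · β = 3/4 · 3/4 = 3/4
¬(β · β) = ¬3/4 = 1/4
(α ⇒ α) · ¬(β · β) = 1 · 1/4 = 1/4
((β + ¬β) ⇒ α) ⇒ ((α ⇒ α) · ¬(β · β)) = 1 ⇒ 1/4 = 1/4
¬(((β + ¬β) ⇒ α) ⇒ ((α ⇒ α) · ¬(β · β))) = ¬1/4 = 3/4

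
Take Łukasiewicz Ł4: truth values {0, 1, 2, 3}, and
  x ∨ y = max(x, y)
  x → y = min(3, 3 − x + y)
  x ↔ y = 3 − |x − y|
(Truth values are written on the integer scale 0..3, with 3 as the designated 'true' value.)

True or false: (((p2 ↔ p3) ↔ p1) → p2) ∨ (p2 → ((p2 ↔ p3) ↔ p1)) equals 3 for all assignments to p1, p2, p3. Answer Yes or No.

At p1 = 2, p2 = 1, p3 = 1, for instance:
p2 ↔ p3 = 1 ↔ 1 = 3
(p2 ↔ p3) ↔ p1 = 3 ↔ 2 = 2
((p2 ↔ p3) ↔ p1) → p2 = 2 → 1 = 2
p2 → ((p2 ↔ p3) ↔ p1) = 1 → 2 = 3
(((p2 ↔ p3) ↔ p1) → p2) ∨ (p2 → ((p2 ↔ p3) ↔ p1)) = 2 ∨ 3 = 3
and checking the remaining 63 assignments likewise gives ≥ 3 in every case.

Yes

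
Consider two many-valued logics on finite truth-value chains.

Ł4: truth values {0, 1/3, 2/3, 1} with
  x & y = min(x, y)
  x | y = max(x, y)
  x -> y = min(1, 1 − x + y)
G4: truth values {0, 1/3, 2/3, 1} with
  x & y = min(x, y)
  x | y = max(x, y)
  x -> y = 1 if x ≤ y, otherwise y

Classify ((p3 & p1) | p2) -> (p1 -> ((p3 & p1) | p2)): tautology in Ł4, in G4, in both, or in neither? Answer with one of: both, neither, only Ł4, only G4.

In Ł4: every assignment gives 1 — tautology.
In G4: every assignment gives 1 — tautology.

both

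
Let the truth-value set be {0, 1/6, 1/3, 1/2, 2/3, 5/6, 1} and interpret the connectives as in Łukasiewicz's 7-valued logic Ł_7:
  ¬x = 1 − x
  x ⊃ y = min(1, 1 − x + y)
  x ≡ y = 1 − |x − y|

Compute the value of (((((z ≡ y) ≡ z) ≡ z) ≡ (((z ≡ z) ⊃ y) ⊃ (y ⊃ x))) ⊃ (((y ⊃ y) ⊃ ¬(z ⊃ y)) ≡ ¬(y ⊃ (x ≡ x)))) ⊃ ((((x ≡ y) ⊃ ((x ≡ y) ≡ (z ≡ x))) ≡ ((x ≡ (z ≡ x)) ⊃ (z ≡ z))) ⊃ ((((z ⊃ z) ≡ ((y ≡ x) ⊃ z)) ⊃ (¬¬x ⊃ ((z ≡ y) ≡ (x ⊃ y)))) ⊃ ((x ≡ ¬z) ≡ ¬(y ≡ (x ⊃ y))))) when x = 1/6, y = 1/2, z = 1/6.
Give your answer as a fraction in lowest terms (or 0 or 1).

5/6

z ≡ y = 1/6 ≡ 1/2 = 2/3
(z ≡ y) ≡ z = 2/3 ≡ 1/6 = 1/2
((z ≡ y) ≡ z) ≡ z = 1/2 ≡ 1/6 = 2/3
z ≡ z = 1/6 ≡ 1/6 = 1
(z ≡ z) ⊃ y = 1 ⊃ 1/2 = 1/2
y ⊃ x = 1/2 ⊃ 1/6 = 2/3
((z ≡ z) ⊃ y) ⊃ (y ⊃ x) = 1/2 ⊃ 2/3 = 1
(((z ≡ y) ≡ z) ≡ z) ≡ (((z ≡ z) ⊃ y) ⊃ (y ⊃ x)) = 2/3 ≡ 1 = 2/3
y ⊃ y = 1/2 ⊃ 1/2 = 1
z ⊃ y = 1/6 ⊃ 1/2 = 1
¬(z ⊃ y) = ¬1 = 0
(y ⊃ y) ⊃ ¬(z ⊃ y) = 1 ⊃ 0 = 0
x ≡ x = 1/6 ≡ 1/6 = 1
y ⊃ (x ≡ x) = 1/2 ⊃ 1 = 1
¬(y ⊃ (x ≡ x)) = ¬1 = 0
((y ⊃ y) ⊃ ¬(z ⊃ y)) ≡ ¬(y ⊃ (x ≡ x)) = 0 ≡ 0 = 1
((((z ≡ y) ≡ z) ≡ z) ≡ (((z ≡ z) ⊃ y) ⊃ (y ⊃ x))) ⊃ (((y ⊃ y) ⊃ ¬(z ⊃ y)) ≡ ¬(y ⊃ (x ≡ x))) = 2/3 ⊃ 1 = 1
x ≡ y = 1/6 ≡ 1/2 = 2/3
x ≡ y = 1/6 ≡ 1/2 = 2/3
z ≡ x = 1/6 ≡ 1/6 = 1
(x ≡ y) ≡ (z ≡ x) = 2/3 ≡ 1 = 2/3
(x ≡ y) ⊃ ((x ≡ y) ≡ (z ≡ x)) = 2/3 ⊃ 2/3 = 1
z ≡ x = 1/6 ≡ 1/6 = 1
x ≡ (z ≡ x) = 1/6 ≡ 1 = 1/6
z ≡ z = 1/6 ≡ 1/6 = 1
(x ≡ (z ≡ x)) ⊃ (z ≡ z) = 1/6 ⊃ 1 = 1
((x ≡ y) ⊃ ((x ≡ y) ≡ (z ≡ x))) ≡ ((x ≡ (z ≡ x)) ⊃ (z ≡ z)) = 1 ≡ 1 = 1
z ⊃ z = 1/6 ⊃ 1/6 = 1
y ≡ x = 1/2 ≡ 1/6 = 2/3
(y ≡ x) ⊃ z = 2/3 ⊃ 1/6 = 1/2
(z ⊃ z) ≡ ((y ≡ x) ⊃ z) = 1 ≡ 1/2 = 1/2
¬x = ¬1/6 = 5/6
¬¬x = ¬5/6 = 1/6
z ≡ y = 1/6 ≡ 1/2 = 2/3
x ⊃ y = 1/6 ⊃ 1/2 = 1
(z ≡ y) ≡ (x ⊃ y) = 2/3 ≡ 1 = 2/3
¬¬x ⊃ ((z ≡ y) ≡ (x ⊃ y)) = 1/6 ⊃ 2/3 = 1
((z ⊃ z) ≡ ((y ≡ x) ⊃ z)) ⊃ (¬¬x ⊃ ((z ≡ y) ≡ (x ⊃ y))) = 1/2 ⊃ 1 = 1
¬z = ¬1/6 = 5/6
x ≡ ¬z = 1/6 ≡ 5/6 = 1/3
x ⊃ y = 1/6 ⊃ 1/2 = 1
y ≡ (x ⊃ y) = 1/2 ≡ 1 = 1/2
¬(y ≡ (x ⊃ y)) = ¬1/2 = 1/2
(x ≡ ¬z) ≡ ¬(y ≡ (x ⊃ y)) = 1/3 ≡ 1/2 = 5/6
(((z ⊃ z) ≡ ((y ≡ x) ⊃ z)) ⊃ (¬¬x ⊃ ((z ≡ y) ≡ (x ⊃ y)))) ⊃ ((x ≡ ¬z) ≡ ¬(y ≡ (x ⊃ y))) = 1 ⊃ 5/6 = 5/6
(((x ≡ y) ⊃ ((x ≡ y) ≡ (z ≡ x))) ≡ ((x ≡ (z ≡ x)) ⊃ (z ≡ z))) ⊃ ((((z ⊃ z) ≡ ((y ≡ x) ⊃ z)) ⊃ (¬¬x ⊃ ((z ≡ y) ≡ (x ⊃ y)))) ⊃ ((x ≡ ¬z) ≡ ¬(y ≡ (x ⊃ y)))) = 1 ⊃ 5/6 = 5/6
(((((z ≡ y) ≡ z) ≡ z) ≡ (((z ≡ z) ⊃ y) ⊃ (y ⊃ x))) ⊃ (((y ⊃ y) ⊃ ¬(z ⊃ y)) ≡ ¬(y ⊃ (x ≡ x)))) ⊃ ((((x ≡ y) ⊃ ((x ≡ y) ≡ (z ≡ x))) ≡ ((x ≡ (z ≡ x)) ⊃ (z ≡ z))) ⊃ ((((z ⊃ z) ≡ ((y ≡ x) ⊃ z)) ⊃ (¬¬x ⊃ ((z ≡ y) ≡ (x ⊃ y)))) ⊃ ((x ≡ ¬z) ≡ ¬(y ≡ (x ⊃ y))))) = 1 ⊃ 5/6 = 5/6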